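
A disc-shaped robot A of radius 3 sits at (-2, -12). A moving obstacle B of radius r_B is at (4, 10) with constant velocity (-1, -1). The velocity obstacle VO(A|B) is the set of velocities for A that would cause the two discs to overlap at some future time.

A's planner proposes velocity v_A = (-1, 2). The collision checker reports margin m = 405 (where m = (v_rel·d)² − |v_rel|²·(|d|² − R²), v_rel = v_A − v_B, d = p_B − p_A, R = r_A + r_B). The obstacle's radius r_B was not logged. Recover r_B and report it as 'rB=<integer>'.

m = 405
d = (6, 22);  v_rel = (0, 3),  |v_rel|² = 9
v_rel×d = (0)·(22) − (3)·(6) = -18
since m = R²·9 − (-18)²:  R² = (324 + 405) / 9 = 81
R = √81 = 9  ⇒  r_B = 9 − 3 = 6

rB=6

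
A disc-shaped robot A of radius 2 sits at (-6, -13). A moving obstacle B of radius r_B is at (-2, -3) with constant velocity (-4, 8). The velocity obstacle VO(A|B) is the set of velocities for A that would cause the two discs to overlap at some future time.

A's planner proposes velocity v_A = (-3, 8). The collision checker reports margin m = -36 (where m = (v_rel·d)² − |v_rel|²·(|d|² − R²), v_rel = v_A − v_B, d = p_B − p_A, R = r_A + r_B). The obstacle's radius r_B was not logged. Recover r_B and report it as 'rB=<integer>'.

m = -36
d = (4, 10);  v_rel = (1, 0),  |v_rel|² = 1
v_rel×d = (1)·(10) − (0)·(4) = 10
since m = R²·1 − 10²:  R² = (100 + -36) / 1 = 64
R = √64 = 8  ⇒  r_B = 8 − 2 = 6

rB=6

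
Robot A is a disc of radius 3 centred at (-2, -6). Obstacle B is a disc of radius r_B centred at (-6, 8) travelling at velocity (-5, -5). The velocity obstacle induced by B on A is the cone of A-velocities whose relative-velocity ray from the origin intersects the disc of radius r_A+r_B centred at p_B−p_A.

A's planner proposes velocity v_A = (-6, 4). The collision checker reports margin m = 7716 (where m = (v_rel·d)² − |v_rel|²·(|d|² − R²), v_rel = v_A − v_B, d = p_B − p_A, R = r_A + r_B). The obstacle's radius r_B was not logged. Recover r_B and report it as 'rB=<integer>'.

m = 7716
d = (-4, 14);  v_rel = (-1, 9),  |v_rel|² = 82
v_rel×d = (-1)·(14) − (9)·(-4) = 22
since m = R²·82 − 22²:  R² = (484 + 7716) / 82 = 100
R = √100 = 10  ⇒  r_B = 10 − 3 = 7

rB=7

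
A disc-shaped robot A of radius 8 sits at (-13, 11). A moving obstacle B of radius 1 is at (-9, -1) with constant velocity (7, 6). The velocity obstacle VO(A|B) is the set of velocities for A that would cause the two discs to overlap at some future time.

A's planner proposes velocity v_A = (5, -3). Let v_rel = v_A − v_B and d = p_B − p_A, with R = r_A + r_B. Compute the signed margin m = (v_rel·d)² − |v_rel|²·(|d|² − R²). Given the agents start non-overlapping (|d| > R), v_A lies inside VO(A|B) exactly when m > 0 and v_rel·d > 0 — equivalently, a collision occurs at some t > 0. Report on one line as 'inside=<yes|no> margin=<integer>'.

d = (4, -12),  |d|² = 160;  R = 8+1 = 9,  c = 160−9² = 79
v_rel = (-2, -9),  |v_rel|² = 85;  v_rel·d = (-2)·(4) + (-9)·(-12) = 100
85·t² − 200·t + 79 = 0  ⇒  m = 100² − 85·79 = 3285
m = 3285 > 0,  v_rel·d = 100 > 0  ⇒  inside

inside=yes margin=3285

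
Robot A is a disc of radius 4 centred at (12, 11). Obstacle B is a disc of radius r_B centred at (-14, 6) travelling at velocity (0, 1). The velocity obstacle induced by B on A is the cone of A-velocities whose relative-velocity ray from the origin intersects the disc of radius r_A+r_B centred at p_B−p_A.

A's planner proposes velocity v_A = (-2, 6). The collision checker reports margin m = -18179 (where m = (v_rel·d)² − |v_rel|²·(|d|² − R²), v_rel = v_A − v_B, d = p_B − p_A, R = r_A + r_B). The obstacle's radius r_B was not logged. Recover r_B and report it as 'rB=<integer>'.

m = -18179
d = (-26, -5);  v_rel = (-2, 5),  |v_rel|² = 29
v_rel×d = (-2)·(-5) − (5)·(-26) = 140
since m = R²·29 − 140²:  R² = (19600 + -18179) / 29 = 49
R = √49 = 7  ⇒  r_B = 7 − 4 = 3

rB=3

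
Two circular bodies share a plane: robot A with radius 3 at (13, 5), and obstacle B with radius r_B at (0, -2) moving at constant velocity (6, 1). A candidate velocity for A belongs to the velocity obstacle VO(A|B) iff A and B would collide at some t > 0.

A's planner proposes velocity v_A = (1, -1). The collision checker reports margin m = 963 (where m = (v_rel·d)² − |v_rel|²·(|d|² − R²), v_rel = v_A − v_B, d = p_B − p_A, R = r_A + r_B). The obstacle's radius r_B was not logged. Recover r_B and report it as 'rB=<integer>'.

m = 963
d = (-13, -7);  v_rel = (-5, -2),  |v_rel|² = 29
v_rel×d = (-5)·(-7) − (-2)·(-13) = 9
since m = R²·29 − 9²:  R² = (81 + 963) / 29 = 36
R = √36 = 6  ⇒  r_B = 6 − 3 = 3

rB=3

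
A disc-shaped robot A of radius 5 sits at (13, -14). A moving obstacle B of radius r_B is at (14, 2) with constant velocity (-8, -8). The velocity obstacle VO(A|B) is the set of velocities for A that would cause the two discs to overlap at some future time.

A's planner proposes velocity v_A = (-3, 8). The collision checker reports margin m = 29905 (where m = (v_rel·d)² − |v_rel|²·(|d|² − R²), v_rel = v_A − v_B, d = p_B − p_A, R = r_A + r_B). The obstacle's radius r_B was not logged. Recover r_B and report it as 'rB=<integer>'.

m = 29905
d = (1, 16);  v_rel = (5, 16),  |v_rel|² = 281
v_rel×d = (5)·(16) − (16)·(1) = 64
since m = R²·281 − 64²:  R² = (4096 + 29905) / 281 = 121
R = √121 = 11  ⇒  r_B = 11 − 5 = 6

rB=6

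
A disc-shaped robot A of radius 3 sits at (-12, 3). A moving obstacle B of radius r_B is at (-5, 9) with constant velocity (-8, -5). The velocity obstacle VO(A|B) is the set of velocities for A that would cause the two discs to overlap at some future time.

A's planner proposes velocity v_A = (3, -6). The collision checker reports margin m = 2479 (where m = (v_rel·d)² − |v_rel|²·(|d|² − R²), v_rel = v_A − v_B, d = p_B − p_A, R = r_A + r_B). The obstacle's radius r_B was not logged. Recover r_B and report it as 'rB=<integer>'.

m = 2479
d = (7, 6);  v_rel = (11, -1),  |v_rel|² = 122
v_rel×d = (11)·(6) − (-1)·(7) = 73
since m = R²·122 − 73²:  R² = (5329 + 2479) / 122 = 64
R = √64 = 8  ⇒  r_B = 8 − 3 = 5

rB=5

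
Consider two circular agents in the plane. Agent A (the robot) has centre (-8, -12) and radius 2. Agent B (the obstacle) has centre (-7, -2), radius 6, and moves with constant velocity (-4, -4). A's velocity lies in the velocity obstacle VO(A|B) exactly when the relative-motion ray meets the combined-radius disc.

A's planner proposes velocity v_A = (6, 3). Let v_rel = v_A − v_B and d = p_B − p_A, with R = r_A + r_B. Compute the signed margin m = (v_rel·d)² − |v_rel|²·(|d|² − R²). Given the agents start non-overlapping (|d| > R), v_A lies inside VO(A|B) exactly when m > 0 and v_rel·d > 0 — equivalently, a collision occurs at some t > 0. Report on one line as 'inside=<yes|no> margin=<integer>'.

d = (1, 10),  |d|² = 101;  R = 2+6 = 8,  c = 101−8² = 37
v_rel = (10, 7),  |v_rel|² = 149;  v_rel·d = (10)·(1) + (7)·(10) = 80
149·t² − 160·t + 37 = 0  ⇒  m = 80² − 149·37 = 887
m = 887 > 0,  v_rel·d = 80 > 0  ⇒  inside

inside=yes margin=887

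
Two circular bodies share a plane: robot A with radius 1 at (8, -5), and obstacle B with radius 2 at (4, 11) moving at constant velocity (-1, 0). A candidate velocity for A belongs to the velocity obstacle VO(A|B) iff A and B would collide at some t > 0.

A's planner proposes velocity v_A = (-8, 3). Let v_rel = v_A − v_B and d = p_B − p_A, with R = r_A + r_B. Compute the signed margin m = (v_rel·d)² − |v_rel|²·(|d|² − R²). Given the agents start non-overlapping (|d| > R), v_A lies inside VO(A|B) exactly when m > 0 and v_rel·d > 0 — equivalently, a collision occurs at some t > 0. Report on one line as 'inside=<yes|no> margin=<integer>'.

d = (-4, 16),  |d|² = 272;  R = 1+2 = 3,  c = 272−3² = 263
v_rel = (-7, 3),  |v_rel|² = 58;  v_rel·d = (-7)·(-4) + (3)·(16) = 76
58·t² − 152·t + 263 = 0  ⇒  m = 76² − 58·263 = -9478
m = -9478 < 0,  v_rel·d = 76 > 0  ⇒  outside

inside=no margin=-9478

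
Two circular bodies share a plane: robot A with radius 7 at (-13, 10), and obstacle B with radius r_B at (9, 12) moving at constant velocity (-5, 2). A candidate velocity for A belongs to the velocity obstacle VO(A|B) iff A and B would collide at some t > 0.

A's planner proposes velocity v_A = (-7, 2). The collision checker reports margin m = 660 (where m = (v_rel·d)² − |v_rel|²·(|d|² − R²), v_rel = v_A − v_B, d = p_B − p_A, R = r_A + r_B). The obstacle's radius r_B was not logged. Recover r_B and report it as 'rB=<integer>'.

m = 660
d = (22, 2);  v_rel = (-2, 0),  |v_rel|² = 4
v_rel×d = (-2)·(2) − (0)·(22) = -4
since m = R²·4 − (-4)²:  R² = (16 + 660) / 4 = 169
R = √169 = 13  ⇒  r_B = 13 − 7 = 6

rB=6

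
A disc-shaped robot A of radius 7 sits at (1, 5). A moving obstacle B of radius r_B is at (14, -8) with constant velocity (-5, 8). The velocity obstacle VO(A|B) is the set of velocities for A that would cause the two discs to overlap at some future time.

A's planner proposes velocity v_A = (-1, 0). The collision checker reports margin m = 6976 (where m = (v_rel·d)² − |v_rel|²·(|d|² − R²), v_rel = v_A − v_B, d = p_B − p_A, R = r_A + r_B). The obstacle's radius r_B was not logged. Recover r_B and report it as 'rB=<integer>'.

m = 6976
d = (13, -13);  v_rel = (4, -8),  |v_rel|² = 80
v_rel×d = (4)·(-13) − (-8)·(13) = 52
since m = R²·80 − 52²:  R² = (2704 + 6976) / 80 = 121
R = √121 = 11  ⇒  r_B = 11 − 7 = 4

rB=4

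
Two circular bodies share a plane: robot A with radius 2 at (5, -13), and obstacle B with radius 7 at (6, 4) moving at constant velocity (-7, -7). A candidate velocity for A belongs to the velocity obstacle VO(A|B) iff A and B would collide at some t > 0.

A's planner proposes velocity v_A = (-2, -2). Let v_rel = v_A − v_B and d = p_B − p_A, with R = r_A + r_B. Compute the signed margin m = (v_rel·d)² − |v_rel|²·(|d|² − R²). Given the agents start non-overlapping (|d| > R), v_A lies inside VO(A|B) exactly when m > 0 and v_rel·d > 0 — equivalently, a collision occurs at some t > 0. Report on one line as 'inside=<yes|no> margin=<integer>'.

d = (1, 17),  |d|² = 290;  R = 2+7 = 9,  c = 290−9² = 209
v_rel = (5, 5),  |v_rel|² = 50;  v_rel·d = (5)·(1) + (5)·(17) = 90
50·t² − 180·t + 209 = 0  ⇒  m = 90² − 50·209 = -2350
m = -2350 < 0,  v_rel·d = 90 > 0  ⇒  outside

inside=no margin=-2350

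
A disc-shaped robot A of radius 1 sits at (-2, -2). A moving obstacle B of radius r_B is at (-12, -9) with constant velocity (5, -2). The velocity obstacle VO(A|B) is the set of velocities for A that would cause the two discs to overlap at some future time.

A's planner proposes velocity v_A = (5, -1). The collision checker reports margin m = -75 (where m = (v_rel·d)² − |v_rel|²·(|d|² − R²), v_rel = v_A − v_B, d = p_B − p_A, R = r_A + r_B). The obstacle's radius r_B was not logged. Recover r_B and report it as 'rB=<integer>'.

m = -75
d = (-10, -7);  v_rel = (0, 1),  |v_rel|² = 1
v_rel×d = (0)·(-7) − (1)·(-10) = 10
since m = R²·1 − 10²:  R² = (100 + -75) / 1 = 25
R = √25 = 5  ⇒  r_B = 5 − 1 = 4

rB=4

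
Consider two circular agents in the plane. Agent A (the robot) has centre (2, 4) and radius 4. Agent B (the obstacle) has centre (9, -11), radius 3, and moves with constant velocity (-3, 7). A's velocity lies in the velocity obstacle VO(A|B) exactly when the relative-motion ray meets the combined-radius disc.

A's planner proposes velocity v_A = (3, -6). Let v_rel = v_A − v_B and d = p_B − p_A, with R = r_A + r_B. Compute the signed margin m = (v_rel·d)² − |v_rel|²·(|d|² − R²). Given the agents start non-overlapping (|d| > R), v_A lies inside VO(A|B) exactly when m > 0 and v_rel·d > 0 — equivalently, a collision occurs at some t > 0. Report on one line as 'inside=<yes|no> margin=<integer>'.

d = (7, -15),  |d|² = 274;  R = 4+3 = 7,  c = 274−7² = 225
v_rel = (6, -13),  |v_rel|² = 205;  v_rel·d = (6)·(7) + (-13)·(-15) = 237
205·t² − 474·t + 225 = 0  ⇒  m = 237² − 205·225 = 10044
m = 10044 > 0,  v_rel·d = 237 > 0  ⇒  inside

inside=yes margin=10044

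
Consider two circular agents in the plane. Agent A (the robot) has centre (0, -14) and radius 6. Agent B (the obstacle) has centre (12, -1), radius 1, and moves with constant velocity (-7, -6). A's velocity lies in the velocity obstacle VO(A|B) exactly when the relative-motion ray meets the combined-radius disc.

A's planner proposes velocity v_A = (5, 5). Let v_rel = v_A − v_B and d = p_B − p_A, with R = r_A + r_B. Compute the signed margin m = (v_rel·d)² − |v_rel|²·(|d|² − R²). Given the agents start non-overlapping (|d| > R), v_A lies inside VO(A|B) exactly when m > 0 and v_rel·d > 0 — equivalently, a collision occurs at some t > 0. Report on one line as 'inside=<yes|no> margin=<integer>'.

d = (12, 13),  |d|² = 313;  R = 6+1 = 7,  c = 313−7² = 264
v_rel = (12, 11),  |v_rel|² = 265;  v_rel·d = (12)·(12) + (11)·(13) = 287
265·t² − 574·t + 264 = 0  ⇒  m = 287² − 265·264 = 12409
m = 12409 > 0,  v_rel·d = 287 > 0  ⇒  inside

inside=yes margin=12409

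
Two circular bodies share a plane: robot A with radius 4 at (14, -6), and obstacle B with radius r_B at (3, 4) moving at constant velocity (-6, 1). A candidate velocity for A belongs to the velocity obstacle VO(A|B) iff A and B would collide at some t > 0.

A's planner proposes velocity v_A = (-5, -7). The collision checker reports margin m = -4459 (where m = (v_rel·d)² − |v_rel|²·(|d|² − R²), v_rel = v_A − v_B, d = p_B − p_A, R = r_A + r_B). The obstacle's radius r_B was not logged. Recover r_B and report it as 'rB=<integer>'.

m = -4459
d = (-11, 10);  v_rel = (1, -8),  |v_rel|² = 65
v_rel×d = (1)·(10) − (-8)·(-11) = -78
since m = R²·65 − (-78)²:  R² = (6084 + -4459) / 65 = 25
R = √25 = 5  ⇒  r_B = 5 − 4 = 1

rB=1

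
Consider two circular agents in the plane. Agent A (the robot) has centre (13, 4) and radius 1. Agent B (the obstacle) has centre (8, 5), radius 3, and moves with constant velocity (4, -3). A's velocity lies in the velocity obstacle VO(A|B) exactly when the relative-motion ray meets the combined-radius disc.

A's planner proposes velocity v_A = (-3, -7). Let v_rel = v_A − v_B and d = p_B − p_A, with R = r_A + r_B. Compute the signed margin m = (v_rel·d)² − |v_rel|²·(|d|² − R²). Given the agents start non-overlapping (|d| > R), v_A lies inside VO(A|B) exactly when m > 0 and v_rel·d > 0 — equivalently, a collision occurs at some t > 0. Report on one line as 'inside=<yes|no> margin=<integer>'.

d = (-5, 1),  |d|² = 26;  R = 1+3 = 4,  c = 26−4² = 10
v_rel = (-7, -4),  |v_rel|² = 65;  v_rel·d = (-7)·(-5) + (-4)·(1) = 31
65·t² − 62·t + 10 = 0  ⇒  m = 31² − 65·10 = 311
m = 311 > 0,  v_rel·d = 31 > 0  ⇒  inside

inside=yes margin=311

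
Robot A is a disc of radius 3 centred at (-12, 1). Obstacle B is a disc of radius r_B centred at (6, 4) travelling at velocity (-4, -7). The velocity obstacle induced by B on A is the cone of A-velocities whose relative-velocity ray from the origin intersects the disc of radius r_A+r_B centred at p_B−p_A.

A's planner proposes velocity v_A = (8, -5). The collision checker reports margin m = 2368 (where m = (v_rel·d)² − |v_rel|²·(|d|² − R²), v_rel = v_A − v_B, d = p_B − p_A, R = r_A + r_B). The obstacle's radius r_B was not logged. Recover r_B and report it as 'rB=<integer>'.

m = 2368
d = (18, 3);  v_rel = (12, 2),  |v_rel|² = 148
v_rel×d = (12)·(3) − (2)·(18) = 0
since m = R²·148 − 0²:  R² = (0 + 2368) / 148 = 16
R = √16 = 4  ⇒  r_B = 4 − 3 = 1

rB=1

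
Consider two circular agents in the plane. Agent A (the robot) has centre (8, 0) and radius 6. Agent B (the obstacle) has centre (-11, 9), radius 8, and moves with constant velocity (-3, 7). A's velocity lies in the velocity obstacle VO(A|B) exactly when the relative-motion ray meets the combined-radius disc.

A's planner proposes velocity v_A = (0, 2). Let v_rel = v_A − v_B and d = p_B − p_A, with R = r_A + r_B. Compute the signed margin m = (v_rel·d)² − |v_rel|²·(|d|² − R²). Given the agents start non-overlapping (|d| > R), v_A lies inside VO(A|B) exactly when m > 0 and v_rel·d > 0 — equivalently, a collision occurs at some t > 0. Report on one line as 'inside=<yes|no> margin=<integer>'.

d = (-19, 9),  |d|² = 442;  R = 6+8 = 14,  c = 442−14² = 246
v_rel = (3, -5),  |v_rel|² = 34;  v_rel·d = (3)·(-19) + (-5)·(9) = -102
34·t² + 204·t + 246 = 0  ⇒  m = (-102)² − 34·246 = 2040
m = 2040 > 0,  v_rel·d = -102 < 0  ⇒  outside

inside=no margin=2040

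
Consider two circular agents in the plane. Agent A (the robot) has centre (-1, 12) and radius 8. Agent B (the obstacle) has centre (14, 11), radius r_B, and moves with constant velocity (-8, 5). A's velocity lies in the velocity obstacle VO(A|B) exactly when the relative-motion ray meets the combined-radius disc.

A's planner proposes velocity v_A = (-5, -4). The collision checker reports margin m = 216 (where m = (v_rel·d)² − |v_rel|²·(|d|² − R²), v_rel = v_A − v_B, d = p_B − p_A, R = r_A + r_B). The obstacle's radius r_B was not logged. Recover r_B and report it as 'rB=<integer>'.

m = 216
d = (15, -1);  v_rel = (3, -9),  |v_rel|² = 90
v_rel×d = (3)·(-1) − (-9)·(15) = 132
since m = R²·90 − 132²:  R² = (17424 + 216) / 90 = 196
R = √196 = 14  ⇒  r_B = 14 − 8 = 6

rB=6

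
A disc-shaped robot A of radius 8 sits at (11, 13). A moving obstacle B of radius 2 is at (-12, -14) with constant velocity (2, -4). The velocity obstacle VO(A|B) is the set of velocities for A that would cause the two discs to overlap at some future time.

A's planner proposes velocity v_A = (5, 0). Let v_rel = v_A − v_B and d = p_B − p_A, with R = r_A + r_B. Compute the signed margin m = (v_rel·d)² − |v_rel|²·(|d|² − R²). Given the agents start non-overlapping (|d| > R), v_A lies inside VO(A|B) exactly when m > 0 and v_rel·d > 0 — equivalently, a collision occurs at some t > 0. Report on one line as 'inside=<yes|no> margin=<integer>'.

d = (-23, -27),  |d|² = 1258;  R = 8+2 = 10,  c = 1258−10² = 1158
v_rel = (3, 4),  |v_rel|² = 25;  v_rel·d = (3)·(-23) + (4)·(-27) = -177
25·t² + 354·t + 1158 = 0  ⇒  m = (-177)² − 25·1158 = 2379
m = 2379 > 0,  v_rel·d = -177 < 0  ⇒  outside

inside=no margin=2379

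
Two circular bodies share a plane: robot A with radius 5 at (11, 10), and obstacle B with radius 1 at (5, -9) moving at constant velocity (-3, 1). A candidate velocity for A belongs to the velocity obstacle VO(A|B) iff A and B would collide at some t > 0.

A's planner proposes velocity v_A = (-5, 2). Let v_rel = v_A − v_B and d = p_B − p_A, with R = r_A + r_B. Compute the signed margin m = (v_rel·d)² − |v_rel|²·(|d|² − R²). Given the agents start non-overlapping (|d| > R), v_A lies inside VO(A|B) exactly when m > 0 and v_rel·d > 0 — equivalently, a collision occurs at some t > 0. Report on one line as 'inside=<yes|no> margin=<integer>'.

d = (-6, -19),  |d|² = 397;  R = 5+1 = 6,  c = 397−6² = 361
v_rel = (-2, 1),  |v_rel|² = 5;  v_rel·d = (-2)·(-6) + (1)·(-19) = -7
5·t² + 14·t + 361 = 0  ⇒  m = (-7)² − 5·361 = -1756
m = -1756 < 0,  v_rel·d = -7 < 0  ⇒  outside

inside=no margin=-1756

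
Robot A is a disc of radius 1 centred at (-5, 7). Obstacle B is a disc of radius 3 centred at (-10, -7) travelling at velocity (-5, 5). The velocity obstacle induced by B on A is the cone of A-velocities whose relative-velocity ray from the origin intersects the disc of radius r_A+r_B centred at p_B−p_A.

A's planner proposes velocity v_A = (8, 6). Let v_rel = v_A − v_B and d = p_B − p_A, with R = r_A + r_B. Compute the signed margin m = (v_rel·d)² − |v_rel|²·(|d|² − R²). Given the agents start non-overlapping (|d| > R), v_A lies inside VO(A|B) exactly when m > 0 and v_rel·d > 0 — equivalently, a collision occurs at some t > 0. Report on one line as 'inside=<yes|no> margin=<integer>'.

d = (-5, -14),  |d|² = 221;  R = 1+3 = 4,  c = 221−4² = 205
v_rel = (13, 1),  |v_rel|² = 170;  v_rel·d = (13)·(-5) + (1)·(-14) = -79
170·t² + 158·t + 205 = 0  ⇒  m = (-79)² − 170·205 = -28609
m = -28609 < 0,  v_rel·d = -79 < 0  ⇒  outside

inside=no margin=-28609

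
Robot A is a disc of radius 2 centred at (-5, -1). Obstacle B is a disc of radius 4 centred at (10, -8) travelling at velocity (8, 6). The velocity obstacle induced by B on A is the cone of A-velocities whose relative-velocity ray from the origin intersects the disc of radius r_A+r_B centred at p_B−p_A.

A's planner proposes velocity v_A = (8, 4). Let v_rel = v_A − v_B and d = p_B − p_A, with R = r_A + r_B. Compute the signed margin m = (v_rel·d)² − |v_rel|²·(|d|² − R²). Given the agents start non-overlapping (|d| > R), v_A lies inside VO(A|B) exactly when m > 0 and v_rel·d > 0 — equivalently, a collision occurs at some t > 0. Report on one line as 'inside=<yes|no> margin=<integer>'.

d = (15, -7),  |d|² = 274;  R = 2+4 = 6,  c = 274−6² = 238
v_rel = (0, -2),  |v_rel|² = 4;  v_rel·d = (0)·(15) + (-2)·(-7) = 14
4·t² − 28·t + 238 = 0  ⇒  m = 14² − 4·238 = -756
m = -756 < 0,  v_rel·d = 14 > 0  ⇒  outside

inside=no margin=-756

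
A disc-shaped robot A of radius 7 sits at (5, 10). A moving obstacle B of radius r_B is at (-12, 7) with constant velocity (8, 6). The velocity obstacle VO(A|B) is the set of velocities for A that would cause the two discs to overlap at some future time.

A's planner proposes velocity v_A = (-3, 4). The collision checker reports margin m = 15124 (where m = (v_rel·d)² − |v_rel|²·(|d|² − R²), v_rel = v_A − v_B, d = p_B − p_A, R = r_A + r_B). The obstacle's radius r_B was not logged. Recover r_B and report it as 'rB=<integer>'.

m = 15124
d = (-17, -3);  v_rel = (-11, -2),  |v_rel|² = 125
v_rel×d = (-11)·(-3) − (-2)·(-17) = -1
since m = R²·125 − (-1)²:  R² = (1 + 15124) / 125 = 121
R = √121 = 11  ⇒  r_B = 11 − 7 = 4

rB=4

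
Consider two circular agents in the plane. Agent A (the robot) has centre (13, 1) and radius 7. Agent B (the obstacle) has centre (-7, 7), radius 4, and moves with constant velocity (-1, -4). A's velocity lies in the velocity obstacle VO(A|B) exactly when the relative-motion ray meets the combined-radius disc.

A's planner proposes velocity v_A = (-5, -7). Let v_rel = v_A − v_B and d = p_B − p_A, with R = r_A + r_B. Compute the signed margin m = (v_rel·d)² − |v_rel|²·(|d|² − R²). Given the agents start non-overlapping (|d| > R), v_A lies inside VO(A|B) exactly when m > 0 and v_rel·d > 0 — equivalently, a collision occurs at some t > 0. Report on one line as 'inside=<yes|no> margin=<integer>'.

d = (-20, 6),  |d|² = 436;  R = 7+4 = 11,  c = 436−11² = 315
v_rel = (-4, -3),  |v_rel|² = 25;  v_rel·d = (-4)·(-20) + (-3)·(6) = 62
25·t² − 124·t + 315 = 0  ⇒  m = 62² − 25·315 = -4031
m = -4031 < 0,  v_rel·d = 62 > 0  ⇒  outside

inside=no margin=-4031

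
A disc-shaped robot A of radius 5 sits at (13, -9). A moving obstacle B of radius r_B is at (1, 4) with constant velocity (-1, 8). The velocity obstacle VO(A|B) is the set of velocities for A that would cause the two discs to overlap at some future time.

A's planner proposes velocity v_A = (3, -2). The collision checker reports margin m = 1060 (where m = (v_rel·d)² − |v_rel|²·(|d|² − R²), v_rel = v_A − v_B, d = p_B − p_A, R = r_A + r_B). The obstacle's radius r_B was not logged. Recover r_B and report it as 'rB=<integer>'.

m = 1060
d = (-12, 13);  v_rel = (4, -10),  |v_rel|² = 116
v_rel×d = (4)·(13) − (-10)·(-12) = -68
since m = R²·116 − (-68)²:  R² = (4624 + 1060) / 116 = 49
R = √49 = 7  ⇒  r_B = 7 − 5 = 2

rB=2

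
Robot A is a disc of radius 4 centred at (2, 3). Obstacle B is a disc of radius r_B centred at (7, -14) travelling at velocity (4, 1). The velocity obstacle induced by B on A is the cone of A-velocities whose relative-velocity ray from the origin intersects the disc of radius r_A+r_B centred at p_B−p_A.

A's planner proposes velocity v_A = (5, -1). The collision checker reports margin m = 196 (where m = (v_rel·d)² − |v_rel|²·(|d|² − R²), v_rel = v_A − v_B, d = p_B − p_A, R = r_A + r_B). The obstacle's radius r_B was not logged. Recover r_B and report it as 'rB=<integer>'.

m = 196
d = (5, -17);  v_rel = (1, -2),  |v_rel|² = 5
v_rel×d = (1)·(-17) − (-2)·(5) = -7
since m = R²·5 − (-7)²:  R² = (49 + 196) / 5 = 49
R = √49 = 7  ⇒  r_B = 7 − 4 = 3

rB=3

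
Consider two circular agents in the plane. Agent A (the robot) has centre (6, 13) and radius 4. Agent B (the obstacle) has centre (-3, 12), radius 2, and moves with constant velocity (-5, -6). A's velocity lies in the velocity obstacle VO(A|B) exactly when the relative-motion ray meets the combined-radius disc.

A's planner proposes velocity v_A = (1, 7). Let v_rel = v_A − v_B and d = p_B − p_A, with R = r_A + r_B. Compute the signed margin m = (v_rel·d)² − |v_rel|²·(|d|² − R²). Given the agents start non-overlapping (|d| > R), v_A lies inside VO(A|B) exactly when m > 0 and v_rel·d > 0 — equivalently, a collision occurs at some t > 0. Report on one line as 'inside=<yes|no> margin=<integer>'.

d = (-9, -1),  |d|² = 82;  R = 4+2 = 6,  c = 82−6² = 46
v_rel = (6, 13),  |v_rel|² = 205;  v_rel·d = (6)·(-9) + (13)·(-1) = -67
205·t² + 134·t + 46 = 0  ⇒  m = (-67)² − 205·46 = -4941
m = -4941 < 0,  v_rel·d = -67 < 0  ⇒  outside

inside=no margin=-4941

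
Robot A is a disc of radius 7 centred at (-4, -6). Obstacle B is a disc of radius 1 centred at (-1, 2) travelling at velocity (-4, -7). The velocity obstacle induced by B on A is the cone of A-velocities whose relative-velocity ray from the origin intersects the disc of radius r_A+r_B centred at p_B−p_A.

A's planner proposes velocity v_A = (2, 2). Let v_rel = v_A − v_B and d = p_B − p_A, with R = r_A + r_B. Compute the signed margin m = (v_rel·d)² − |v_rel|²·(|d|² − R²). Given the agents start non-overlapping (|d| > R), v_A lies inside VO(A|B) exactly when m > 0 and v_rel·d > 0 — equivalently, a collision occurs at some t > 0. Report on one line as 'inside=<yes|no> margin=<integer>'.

d = (3, 8),  |d|² = 73;  R = 7+1 = 8,  c = 73−8² = 9
v_rel = (6, 9),  |v_rel|² = 117;  v_rel·d = (6)·(3) + (9)·(8) = 90
117·t² − 180·t + 9 = 0  ⇒  m = 90² − 117·9 = 7047
m = 7047 > 0,  v_rel·d = 90 > 0  ⇒  inside

inside=yes margin=7047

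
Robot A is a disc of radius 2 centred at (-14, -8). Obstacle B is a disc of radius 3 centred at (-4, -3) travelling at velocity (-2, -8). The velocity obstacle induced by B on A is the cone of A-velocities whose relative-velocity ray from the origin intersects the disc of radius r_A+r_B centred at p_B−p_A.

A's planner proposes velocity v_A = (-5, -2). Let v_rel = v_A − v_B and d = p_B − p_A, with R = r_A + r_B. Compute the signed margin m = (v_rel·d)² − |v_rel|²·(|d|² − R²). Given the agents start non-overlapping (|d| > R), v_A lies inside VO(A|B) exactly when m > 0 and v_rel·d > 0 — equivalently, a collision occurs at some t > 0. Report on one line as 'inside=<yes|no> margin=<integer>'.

d = (10, 5),  |d|² = 125;  R = 2+3 = 5,  c = 125−5² = 100
v_rel = (-3, 6),  |v_rel|² = 45;  v_rel·d = (-3)·(10) + (6)·(5) = 0
45·t² − 0·t + 100 = 0  ⇒  m = 0² − 45·100 = -4500
m = -4500 < 0,  v_rel·d = 0 = 0  ⇒  outside

inside=no margin=-4500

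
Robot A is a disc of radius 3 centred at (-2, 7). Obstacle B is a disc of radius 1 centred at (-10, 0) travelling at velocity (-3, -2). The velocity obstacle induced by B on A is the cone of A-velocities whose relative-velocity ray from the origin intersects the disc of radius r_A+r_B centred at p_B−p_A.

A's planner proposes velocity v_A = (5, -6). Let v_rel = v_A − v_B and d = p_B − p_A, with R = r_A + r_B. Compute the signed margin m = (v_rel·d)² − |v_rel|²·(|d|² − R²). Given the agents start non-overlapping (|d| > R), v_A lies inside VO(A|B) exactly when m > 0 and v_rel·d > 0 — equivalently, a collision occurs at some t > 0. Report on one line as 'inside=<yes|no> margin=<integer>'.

d = (-8, -7),  |d|² = 113;  R = 3+1 = 4,  c = 113−4² = 97
v_rel = (8, -4),  |v_rel|² = 80;  v_rel·d = (8)·(-8) + (-4)·(-7) = -36
80·t² + 72·t + 97 = 0  ⇒  m = (-36)² − 80·97 = -6464
m = -6464 < 0,  v_rel·d = -36 < 0  ⇒  outside

inside=no margin=-6464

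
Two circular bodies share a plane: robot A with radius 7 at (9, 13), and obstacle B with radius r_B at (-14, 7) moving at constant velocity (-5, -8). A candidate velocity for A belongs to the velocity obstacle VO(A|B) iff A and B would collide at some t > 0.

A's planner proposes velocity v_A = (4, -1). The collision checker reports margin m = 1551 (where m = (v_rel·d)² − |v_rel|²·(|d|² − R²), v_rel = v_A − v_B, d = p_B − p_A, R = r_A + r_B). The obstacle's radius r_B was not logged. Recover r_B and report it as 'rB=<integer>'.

m = 1551
d = (-23, -6);  v_rel = (9, 7),  |v_rel|² = 130
v_rel×d = (9)·(-6) − (7)·(-23) = 107
since m = R²·130 − 107²:  R² = (11449 + 1551) / 130 = 100
R = √100 = 10  ⇒  r_B = 10 − 7 = 3

rB=3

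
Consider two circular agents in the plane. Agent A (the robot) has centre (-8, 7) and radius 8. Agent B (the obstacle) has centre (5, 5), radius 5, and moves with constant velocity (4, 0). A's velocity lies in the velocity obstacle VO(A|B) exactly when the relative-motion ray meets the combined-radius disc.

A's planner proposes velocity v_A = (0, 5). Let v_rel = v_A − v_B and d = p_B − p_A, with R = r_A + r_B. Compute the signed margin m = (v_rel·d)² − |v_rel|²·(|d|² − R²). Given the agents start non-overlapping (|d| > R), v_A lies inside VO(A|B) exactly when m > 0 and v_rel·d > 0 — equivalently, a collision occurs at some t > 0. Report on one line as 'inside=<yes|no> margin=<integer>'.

d = (13, -2),  |d|² = 173;  R = 8+5 = 13,  c = 173−13² = 4
v_rel = (-4, 5),  |v_rel|² = 41;  v_rel·d = (-4)·(13) + (5)·(-2) = -62
41·t² + 124·t + 4 = 0  ⇒  m = (-62)² − 41·4 = 3680
m = 3680 > 0,  v_rel·d = -62 < 0  ⇒  outside

inside=no margin=3680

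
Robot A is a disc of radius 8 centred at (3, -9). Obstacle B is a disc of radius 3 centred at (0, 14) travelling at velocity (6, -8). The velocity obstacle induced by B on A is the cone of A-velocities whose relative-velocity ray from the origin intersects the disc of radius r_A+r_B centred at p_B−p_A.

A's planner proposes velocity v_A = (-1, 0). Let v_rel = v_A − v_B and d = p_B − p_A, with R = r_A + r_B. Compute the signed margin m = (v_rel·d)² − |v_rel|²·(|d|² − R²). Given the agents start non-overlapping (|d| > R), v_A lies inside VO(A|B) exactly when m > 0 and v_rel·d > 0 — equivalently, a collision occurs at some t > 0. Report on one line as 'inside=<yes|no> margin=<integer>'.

d = (-3, 23),  |d|² = 538;  R = 8+3 = 11,  c = 538−11² = 417
v_rel = (-7, 8),  |v_rel|² = 113;  v_rel·d = (-7)·(-3) + (8)·(23) = 205
113·t² − 410·t + 417 = 0  ⇒  m = 205² − 113·417 = -5096
m = -5096 < 0,  v_rel·d = 205 > 0  ⇒  outside

inside=no margin=-5096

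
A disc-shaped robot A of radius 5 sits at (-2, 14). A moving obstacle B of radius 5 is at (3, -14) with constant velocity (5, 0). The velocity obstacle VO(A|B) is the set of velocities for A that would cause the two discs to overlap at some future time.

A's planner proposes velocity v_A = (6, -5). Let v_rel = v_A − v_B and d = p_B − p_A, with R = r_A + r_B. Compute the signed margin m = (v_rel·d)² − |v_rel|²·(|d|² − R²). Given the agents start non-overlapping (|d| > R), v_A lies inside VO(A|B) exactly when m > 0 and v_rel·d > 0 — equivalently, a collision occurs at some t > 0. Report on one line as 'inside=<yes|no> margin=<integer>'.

d = (5, -28),  |d|² = 809;  R = 5+5 = 10,  c = 809−10² = 709
v_rel = (1, -5),  |v_rel|² = 26;  v_rel·d = (1)·(5) + (-5)·(-28) = 145
26·t² − 290·t + 709 = 0  ⇒  m = 145² − 26·709 = 2591
m = 2591 > 0,  v_rel·d = 145 > 0  ⇒  inside

inside=yes margin=2591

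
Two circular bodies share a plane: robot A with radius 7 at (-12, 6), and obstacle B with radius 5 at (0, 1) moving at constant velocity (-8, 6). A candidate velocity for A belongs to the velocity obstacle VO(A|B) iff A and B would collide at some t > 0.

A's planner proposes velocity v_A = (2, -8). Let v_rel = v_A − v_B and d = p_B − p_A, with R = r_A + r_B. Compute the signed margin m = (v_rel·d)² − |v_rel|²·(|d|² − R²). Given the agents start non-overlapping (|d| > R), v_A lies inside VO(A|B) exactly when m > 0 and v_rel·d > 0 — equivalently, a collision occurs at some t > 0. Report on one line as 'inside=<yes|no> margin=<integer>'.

d = (12, -5),  |d|² = 169;  R = 7+5 = 12,  c = 169−12² = 25
v_rel = (10, -14),  |v_rel|² = 296;  v_rel·d = (10)·(12) + (-14)·(-5) = 190
296·t² − 380·t + 25 = 0  ⇒  m = 190² − 296·25 = 28700
m = 28700 > 0,  v_rel·d = 190 > 0  ⇒  inside

inside=yes margin=28700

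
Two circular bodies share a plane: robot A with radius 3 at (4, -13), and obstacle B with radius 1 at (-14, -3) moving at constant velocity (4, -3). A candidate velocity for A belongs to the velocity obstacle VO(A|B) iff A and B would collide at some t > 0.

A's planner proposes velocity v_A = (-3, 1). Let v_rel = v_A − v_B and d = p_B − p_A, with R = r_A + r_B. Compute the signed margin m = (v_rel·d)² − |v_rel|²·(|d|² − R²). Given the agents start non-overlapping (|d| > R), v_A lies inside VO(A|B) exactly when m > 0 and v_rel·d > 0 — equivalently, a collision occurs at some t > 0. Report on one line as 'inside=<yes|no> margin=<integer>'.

d = (-18, 10),  |d|² = 424;  R = 3+1 = 4,  c = 424−4² = 408
v_rel = (-7, 4),  |v_rel|² = 65;  v_rel·d = (-7)·(-18) + (4)·(10) = 166
65·t² − 332·t + 408 = 0  ⇒  m = 166² − 65·408 = 1036
m = 1036 > 0,  v_rel·d = 166 > 0  ⇒  inside

inside=yes margin=1036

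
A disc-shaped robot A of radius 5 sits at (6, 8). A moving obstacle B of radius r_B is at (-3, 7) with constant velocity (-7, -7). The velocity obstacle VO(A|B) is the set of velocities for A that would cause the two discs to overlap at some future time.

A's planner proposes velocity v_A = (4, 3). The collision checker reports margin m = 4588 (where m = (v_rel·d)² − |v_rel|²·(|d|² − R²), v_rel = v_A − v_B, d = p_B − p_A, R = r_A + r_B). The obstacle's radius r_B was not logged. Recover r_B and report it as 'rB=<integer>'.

m = 4588
d = (-9, -1);  v_rel = (11, 10),  |v_rel|² = 221
v_rel×d = (11)·(-1) − (10)·(-9) = 79
since m = R²·221 − 79²:  R² = (6241 + 4588) / 221 = 49
R = √49 = 7  ⇒  r_B = 7 − 5 = 2

rB=2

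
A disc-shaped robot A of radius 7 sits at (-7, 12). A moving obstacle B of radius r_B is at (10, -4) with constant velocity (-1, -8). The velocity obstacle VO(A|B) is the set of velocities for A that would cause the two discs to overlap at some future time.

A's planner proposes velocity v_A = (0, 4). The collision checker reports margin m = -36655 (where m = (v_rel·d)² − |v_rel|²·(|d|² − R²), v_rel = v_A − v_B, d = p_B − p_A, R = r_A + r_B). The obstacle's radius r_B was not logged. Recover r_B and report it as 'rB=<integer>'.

m = -36655
d = (17, -16);  v_rel = (1, 12),  |v_rel|² = 145
v_rel×d = (1)·(-16) − (12)·(17) = -220
since m = R²·145 − (-220)²:  R² = (48400 + -36655) / 145 = 81
R = √81 = 9  ⇒  r_B = 9 − 7 = 2

rB=2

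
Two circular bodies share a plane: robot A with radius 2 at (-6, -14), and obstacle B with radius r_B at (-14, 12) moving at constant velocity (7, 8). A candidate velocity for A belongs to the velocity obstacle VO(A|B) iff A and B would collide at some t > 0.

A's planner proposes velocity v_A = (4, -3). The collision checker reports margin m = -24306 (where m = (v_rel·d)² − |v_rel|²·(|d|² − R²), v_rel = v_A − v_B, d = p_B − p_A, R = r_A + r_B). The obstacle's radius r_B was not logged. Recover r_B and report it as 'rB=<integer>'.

m = -24306
d = (-8, 26);  v_rel = (-3, -11),  |v_rel|² = 130
v_rel×d = (-3)·(26) − (-11)·(-8) = -166
since m = R²·130 − (-166)²:  R² = (27556 + -24306) / 130 = 25
R = √25 = 5  ⇒  r_B = 5 − 2 = 3

rB=3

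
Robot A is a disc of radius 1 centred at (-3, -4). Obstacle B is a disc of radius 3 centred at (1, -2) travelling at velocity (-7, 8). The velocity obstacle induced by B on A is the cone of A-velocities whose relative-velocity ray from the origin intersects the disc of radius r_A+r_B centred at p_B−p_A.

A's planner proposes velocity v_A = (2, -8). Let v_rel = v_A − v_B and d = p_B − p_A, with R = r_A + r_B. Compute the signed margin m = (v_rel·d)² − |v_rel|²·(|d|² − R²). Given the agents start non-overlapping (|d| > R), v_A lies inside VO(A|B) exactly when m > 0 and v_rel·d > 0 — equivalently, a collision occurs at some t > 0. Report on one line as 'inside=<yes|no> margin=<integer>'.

d = (4, 2),  |d|² = 20;  R = 1+3 = 4,  c = 20−4² = 4
v_rel = (9, -16),  |v_rel|² = 337;  v_rel·d = (9)·(4) + (-16)·(2) = 4
337·t² − 8·t + 4 = 0  ⇒  m = 4² − 337·4 = -1332
m = -1332 < 0,  v_rel·d = 4 > 0  ⇒  outside

inside=no margin=-1332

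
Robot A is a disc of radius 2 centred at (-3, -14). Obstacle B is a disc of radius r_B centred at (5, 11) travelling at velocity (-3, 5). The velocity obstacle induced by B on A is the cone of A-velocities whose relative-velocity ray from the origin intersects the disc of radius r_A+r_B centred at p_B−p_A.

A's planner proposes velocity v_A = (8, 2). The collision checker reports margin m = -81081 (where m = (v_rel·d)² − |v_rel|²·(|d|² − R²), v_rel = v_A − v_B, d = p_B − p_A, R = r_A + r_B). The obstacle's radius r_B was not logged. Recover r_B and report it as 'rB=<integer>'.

m = -81081
d = (8, 25);  v_rel = (11, -3),  |v_rel|² = 130
v_rel×d = (11)·(25) − (-3)·(8) = 299
since m = R²·130 − 299²:  R² = (89401 + -81081) / 130 = 64
R = √64 = 8  ⇒  r_B = 8 − 2 = 6

rB=6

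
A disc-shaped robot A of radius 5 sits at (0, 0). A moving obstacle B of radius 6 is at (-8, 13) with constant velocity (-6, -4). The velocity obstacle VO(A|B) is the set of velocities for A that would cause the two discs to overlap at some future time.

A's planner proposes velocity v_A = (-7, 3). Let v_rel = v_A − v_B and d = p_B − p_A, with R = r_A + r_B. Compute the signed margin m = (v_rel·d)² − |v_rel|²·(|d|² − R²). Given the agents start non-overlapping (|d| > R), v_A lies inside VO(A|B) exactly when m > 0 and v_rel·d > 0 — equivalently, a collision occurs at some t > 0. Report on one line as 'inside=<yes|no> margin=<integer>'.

d = (-8, 13),  |d|² = 233;  R = 5+6 = 11,  c = 233−11² = 112
v_rel = (-1, 7),  |v_rel|² = 50;  v_rel·d = (-1)·(-8) + (7)·(13) = 99
50·t² − 198·t + 112 = 0  ⇒  m = 99² − 50·112 = 4201
m = 4201 > 0,  v_rel·d = 99 > 0  ⇒  inside

inside=yes margin=4201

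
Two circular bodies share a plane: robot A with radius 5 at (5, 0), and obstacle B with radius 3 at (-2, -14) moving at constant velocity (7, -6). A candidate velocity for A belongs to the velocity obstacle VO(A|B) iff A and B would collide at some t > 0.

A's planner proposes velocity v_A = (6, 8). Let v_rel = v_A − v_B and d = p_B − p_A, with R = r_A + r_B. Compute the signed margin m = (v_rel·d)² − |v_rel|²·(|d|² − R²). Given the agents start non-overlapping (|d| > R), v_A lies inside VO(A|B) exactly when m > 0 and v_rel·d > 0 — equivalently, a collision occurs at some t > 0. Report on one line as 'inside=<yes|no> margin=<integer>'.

d = (-7, -14),  |d|² = 245;  R = 5+3 = 8,  c = 245−8² = 181
v_rel = (-1, 14),  |v_rel|² = 197;  v_rel·d = (-1)·(-7) + (14)·(-14) = -189
197·t² + 378·t + 181 = 0  ⇒  m = (-189)² − 197·181 = 64
m = 64 > 0,  v_rel·d = -189 < 0  ⇒  outside

inside=no margin=64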